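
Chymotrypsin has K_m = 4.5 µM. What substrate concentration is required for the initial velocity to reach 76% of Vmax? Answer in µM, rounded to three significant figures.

14.2 µM

v/Vmax = [S]/(Km+[S]) = 0.76, so [S] = Km·0.76/(1 − 0.76) = 4.5 × 3.167.
[S] = 14.2 µM.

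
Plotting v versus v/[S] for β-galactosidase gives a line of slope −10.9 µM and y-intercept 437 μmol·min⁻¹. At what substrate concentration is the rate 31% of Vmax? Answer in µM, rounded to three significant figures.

The Eadie–Hofstee slope gives Km = 10.9 µM (slope = −Km).
v/Vmax = [S]/(Km+[S]) = 0.31 ⇒ [S] = Km·0.31/(1−0.31) = 10.9 × 0.4493 = 4.90 µM.

4.90 µM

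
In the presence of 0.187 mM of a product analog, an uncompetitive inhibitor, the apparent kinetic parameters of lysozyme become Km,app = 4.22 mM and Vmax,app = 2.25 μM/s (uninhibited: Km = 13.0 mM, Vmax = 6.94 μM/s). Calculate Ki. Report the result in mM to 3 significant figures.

Uncompetitive: Vmax,app = Vmax/α (and Km,app = Km/α) with α = 1 + [I]/Ki.
α = Vmax/Vmax,app = 6.94/2.25 = 3.084.
Since α = 1 + [I]/Ki, [I]/Ki = 3.084 − 1 = 2.084 and Ki = 0.187/2.084 = 0.0897 mM.

0.0897 mM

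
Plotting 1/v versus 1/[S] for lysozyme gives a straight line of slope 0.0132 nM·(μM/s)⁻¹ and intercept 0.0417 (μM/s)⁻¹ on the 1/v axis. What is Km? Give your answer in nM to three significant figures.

y-intercept = 1/Vmax ⇒ Vmax = 24.0 μM/s; slope = Km/Vmax ⇒ Km = slope × Vmax.
Km = 0.0132 × 24.0 = 0.317 nM.

0.317 nM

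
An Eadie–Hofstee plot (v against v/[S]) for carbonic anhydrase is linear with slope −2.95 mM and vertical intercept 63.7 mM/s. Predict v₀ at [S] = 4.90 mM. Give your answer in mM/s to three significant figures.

In the Eadie–Hofstee form v = Vmax − Km·(v/[S]), the slope is −Km and the intercept is Vmax, so Km = 2.95 mM and Vmax = 63.7 mM/s.
v = 63.7 × 4.90/(2.95 + 4.90) = 39.8 mM/s.

39.8 mM/s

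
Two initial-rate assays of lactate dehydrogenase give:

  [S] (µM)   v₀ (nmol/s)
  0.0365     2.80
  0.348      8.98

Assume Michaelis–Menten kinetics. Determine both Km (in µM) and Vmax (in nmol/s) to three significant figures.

In reciprocal form, 1/v = (Km/Vmax)·(1/[S]) + 1/Vmax. The two points give (1/[S], 1/v) = (27.40, 0.3571) and (2.874, 0.1114).
Slope = (0.3571 − 0.1114)/(27.40 − 2.874) = 0.01002; intercept = 0.3571 − 0.01002×27.40 = 0.08256.
Vmax = 1/intercept = 12.1 nmol/s; Km = slope × Vmax = 0.01002 × 12.1 = 0.121 µM.

Km = 0.121 µM; Vmax = 12.1 nmol/s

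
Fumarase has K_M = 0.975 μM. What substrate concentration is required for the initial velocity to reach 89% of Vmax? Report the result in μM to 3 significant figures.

v/Vmax = [S]/(Km+[S]) = 0.89, so [S] = Km·0.89/(1 − 0.89) = 0.975 × 8.091.
[S] = 7.89 μM.

7.89 μM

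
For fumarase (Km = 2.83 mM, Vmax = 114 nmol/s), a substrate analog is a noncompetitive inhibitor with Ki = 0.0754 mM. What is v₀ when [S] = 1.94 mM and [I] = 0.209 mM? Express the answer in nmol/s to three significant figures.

With α = 1 + [I]/Ki = 1 + 0.209/0.0754 = 3.772, the noncompetitive rate law is v = (Vmax/α)·[S] / (Km + [S]).
v = (114/3.772)×1.94 / (2.83 + 1.94) = 58.63/4.770 = 12.3 nmol/s.

12.3 nmol/s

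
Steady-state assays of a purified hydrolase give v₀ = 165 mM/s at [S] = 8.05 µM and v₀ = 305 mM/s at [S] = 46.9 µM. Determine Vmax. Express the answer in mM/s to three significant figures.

In reciprocal form, 1/v = (Km/Vmax)·(1/[S]) + 1/Vmax. The two points give (1/[S], 1/v) = (0.1242, 0.006061) and (0.02132, 0.003279).
Slope = (0.006061 − 0.003279)/(0.1242 − 0.02132) = 0.02703; intercept = 0.006061 − 0.02703×0.1242 = 0.002702.
Vmax = 1/intercept = 370 mM/s; Km = slope × Vmax = 0.02703 × 370 = 10.0 µM.

370 mM/s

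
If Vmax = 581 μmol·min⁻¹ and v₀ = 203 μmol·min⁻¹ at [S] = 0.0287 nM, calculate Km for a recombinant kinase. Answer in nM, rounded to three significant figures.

0.0534 nM

v/Vmax = 203/581 = 0.3494 = [S]/(Km+[S]).
So Km + [S] = [S]/0.3494 = 0.08214 nM, giving Km = 0.08214 − 0.0287 = 0.0534 nM.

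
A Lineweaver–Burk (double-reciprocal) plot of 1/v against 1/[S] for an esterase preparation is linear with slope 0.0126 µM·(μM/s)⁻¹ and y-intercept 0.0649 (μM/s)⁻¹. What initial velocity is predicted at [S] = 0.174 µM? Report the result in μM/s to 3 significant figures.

The y-intercept is 1/Vmax, so Vmax = 1/0.0649 = 15.4 μM/s.
The slope is Km/Vmax, so Km = 0.0126 × 15.4 = 0.194 µM.
Then v = 15.4 × 0.174/(0.194 + 0.174) = 7.28 μM/s.

7.28 μM/s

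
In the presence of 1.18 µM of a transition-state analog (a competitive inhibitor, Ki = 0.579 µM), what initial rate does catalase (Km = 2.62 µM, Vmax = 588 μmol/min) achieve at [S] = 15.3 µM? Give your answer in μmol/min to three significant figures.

With α = 1 + [I]/Ki = 1 + 1.18/0.579 = 3.038, the competitive rate law is v = Vmax[S] / (αKm + [S]).
v = 588×15.3 / (3.038×2.62 + 15.3) = 8996/23.26 = 387 μmol/min.

387 μmol/min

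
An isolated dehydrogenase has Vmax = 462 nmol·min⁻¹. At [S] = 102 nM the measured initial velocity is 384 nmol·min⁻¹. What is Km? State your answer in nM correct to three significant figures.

From v = Vmax[S]/(Km+[S]), Km = [S](Vmax − v)/v.
Km = 102 × (462 − 384) / 384 = 7956/384 = 20.7 nM.

20.7 nM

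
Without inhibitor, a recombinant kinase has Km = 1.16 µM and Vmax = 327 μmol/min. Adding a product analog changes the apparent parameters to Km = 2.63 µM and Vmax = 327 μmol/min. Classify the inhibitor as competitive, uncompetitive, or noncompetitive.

competitive

Km increases (1.16 → 2.63 µM) while Vmax is unchanged — the hallmark of competitive inhibition.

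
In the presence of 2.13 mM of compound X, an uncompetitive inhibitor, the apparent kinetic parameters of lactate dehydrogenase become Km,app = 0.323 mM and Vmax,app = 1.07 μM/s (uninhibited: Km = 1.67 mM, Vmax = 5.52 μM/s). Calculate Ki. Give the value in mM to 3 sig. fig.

Uncompetitive: Vmax,app = Vmax/α (and Km,app = Km/α) with α = 1 + [I]/Ki.
α = Vmax/Vmax,app = 5.52/1.07 = 5.159.
Ki = [I]/(α − 1) = 2.13/4.159 = 0.512 mM.

0.512 mM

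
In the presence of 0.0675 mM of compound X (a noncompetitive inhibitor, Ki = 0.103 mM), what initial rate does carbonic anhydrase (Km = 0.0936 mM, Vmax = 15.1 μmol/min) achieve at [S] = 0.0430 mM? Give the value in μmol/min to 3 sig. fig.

α = 1 + [I]/Ki = 1 + 0.0675/0.103 = 1.655.
For a noncompetitive inhibitor, Vmax is reduced to Vmax/α while Km is unchanged: Km,app = 0.0936 mM, Vmax,app = 9.12 μmol/min.
v = Vmax,app·[S]/(Km,app + [S]) = 9.12 × 0.0430/(0.0936 + 0.0430) = 2.87 μmol/min.

2.87 μmol/min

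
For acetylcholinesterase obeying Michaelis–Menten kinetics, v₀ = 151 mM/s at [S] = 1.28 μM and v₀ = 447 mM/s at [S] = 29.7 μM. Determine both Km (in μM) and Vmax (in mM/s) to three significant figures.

Km = 2.88 μM; Vmax = 490 mM/s

From v = Vmax[S]/(Km+[S]), each point gives Vmax = v(Km+[S])/[S].
Equating: 151(Km+1.28)/1.28 = 447(Km+29.7)/29.7.
118.0·Km + 151 = 15.05·Km + 447, so (118.0 − 15.05)·Km = 447 − 151.
Km = 296.0/102.9 = 2.88 μM; then Vmax = 151(2.88+1.28)/1.28 = 490 mM/s.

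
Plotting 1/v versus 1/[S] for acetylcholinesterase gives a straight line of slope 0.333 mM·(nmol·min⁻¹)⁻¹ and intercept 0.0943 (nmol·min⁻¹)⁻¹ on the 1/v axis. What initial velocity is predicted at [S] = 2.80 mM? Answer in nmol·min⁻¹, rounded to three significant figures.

The y-intercept is 1/Vmax, so Vmax = 1/0.0943 = 10.6 nmol·min⁻¹.
The slope is Km/Vmax, so Km = 0.333 × 10.6 = 3.53 mM.
Then v = 10.6 × 2.80/(3.53 + 2.80) = 4.69 nmol·min⁻¹.

4.69 nmol·min⁻¹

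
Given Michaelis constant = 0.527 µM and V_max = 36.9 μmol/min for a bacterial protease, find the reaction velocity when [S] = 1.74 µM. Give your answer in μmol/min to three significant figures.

28.3 μmol/min

[S]/(Km+[S]) = 1.74/2.267 = 0.7675, the fractional saturation.
v = 0.7675 × Vmax = 0.7675 × 36.9 = 28.3 μmol/min.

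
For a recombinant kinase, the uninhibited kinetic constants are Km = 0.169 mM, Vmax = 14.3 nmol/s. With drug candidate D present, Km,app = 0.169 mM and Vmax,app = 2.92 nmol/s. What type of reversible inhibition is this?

noncompetitive

Vmax decreases (14.3 → 2.92 nmol/s) while Km is unchanged — pure noncompetitive inhibition.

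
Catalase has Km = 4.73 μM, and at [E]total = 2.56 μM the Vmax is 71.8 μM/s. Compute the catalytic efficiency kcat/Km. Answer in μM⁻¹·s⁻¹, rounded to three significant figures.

kcat = Vmax/[E]total = 71.8/2.56 = 28.0 s⁻¹.
kcat/Km = 28.0/4.73 = 5.93 μM⁻¹·s⁻¹.

5.93 μM⁻¹·s⁻¹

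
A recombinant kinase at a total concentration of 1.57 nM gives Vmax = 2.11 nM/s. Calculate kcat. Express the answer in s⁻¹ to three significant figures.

kcat = Vmax/[E]total = 2.11 nM/s / 1.57 nM = 1.34 s⁻¹.

1.34 s⁻¹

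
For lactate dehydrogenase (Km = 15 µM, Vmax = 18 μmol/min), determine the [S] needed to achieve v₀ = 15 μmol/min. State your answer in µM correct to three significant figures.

The required fractional saturation is v/Vmax = 15/18 = 0.8333.
Then [S]/(Km+[S]) = 0.8333 ⇒ [S] = 15 × 0.8333/(1 − 0.8333) = 75.0 µM.

75.0 µM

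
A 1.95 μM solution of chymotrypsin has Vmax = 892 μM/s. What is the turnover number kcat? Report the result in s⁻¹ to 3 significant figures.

457 s⁻¹

kcat = Vmax/[E]total = 892 μM/s / 1.95 μM = 457 s⁻¹.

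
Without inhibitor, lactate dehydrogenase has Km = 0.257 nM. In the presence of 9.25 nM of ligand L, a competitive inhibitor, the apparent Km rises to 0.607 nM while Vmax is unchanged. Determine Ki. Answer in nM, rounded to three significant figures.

6.79 nM

Competitive: Km,app = α·Km with α = 1 + [I]/Ki.
α = Km,app/Km = 0.607/0.257 = 2.362.
Ki = [I]/(α − 1) = 9.25/1.362 = 6.79 nM.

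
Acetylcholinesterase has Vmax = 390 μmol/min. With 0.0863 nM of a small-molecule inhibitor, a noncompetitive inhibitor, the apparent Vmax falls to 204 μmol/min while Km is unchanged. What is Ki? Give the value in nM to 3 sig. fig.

0.0947 nM

Noncompetitive: Vmax,app = Vmax/α with α = 1 + [I]/Ki.
α = Vmax/Vmax,app = 390/204 = 1.912.
Ki = [I]/(α − 1) = 0.0863/0.9118 = 0.0947 nM.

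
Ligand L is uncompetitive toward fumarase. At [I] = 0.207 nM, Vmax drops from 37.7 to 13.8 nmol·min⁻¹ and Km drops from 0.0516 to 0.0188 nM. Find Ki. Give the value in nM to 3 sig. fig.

0.120 nM

Uncompetitive: Vmax,app = Vmax/α (and Km,app = Km/α) with α = 1 + [I]/Ki.
α = Vmax/Vmax,app = 37.7/13.8 = 2.732.
Ki = [I]/(α − 1) = 0.207/1.732 = 0.120 nM.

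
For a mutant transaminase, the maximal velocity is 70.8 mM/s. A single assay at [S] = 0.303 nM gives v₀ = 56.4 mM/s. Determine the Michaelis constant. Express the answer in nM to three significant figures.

0.0774 nM

From v = Vmax[S]/(Km+[S]), Km = [S](Vmax − v)/v.
Km = 0.303 × (70.8 − 56.4) / 56.4 = 4.363/56.4 = 0.0774 nM.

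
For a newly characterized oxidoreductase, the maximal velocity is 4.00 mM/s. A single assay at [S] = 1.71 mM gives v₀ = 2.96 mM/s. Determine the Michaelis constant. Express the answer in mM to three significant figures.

v/Vmax = 2.96/4.00 = 0.7400 = [S]/(Km+[S]).
So Km + [S] = [S]/0.7400 = 2.311 mM, giving Km = 2.311 − 1.71 = 0.601 mM.

0.601 mM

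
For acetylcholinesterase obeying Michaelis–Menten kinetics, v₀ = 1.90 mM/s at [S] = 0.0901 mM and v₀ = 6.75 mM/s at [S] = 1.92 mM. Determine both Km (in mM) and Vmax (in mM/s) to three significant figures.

Km = 0.276 mM; Vmax = 7.72 mM/s

In reciprocal form, 1/v = (Km/Vmax)·(1/[S]) + 1/Vmax. The two points give (1/[S], 1/v) = (11.10, 0.5263) and (0.5208, 0.1481).
Slope = (0.5263 − 0.1481)/(11.10 − 0.5208) = 0.03575; intercept = 0.5263 − 0.03575×11.10 = 0.1295.
Vmax = 1/intercept = 7.72 mM/s; Km = slope × Vmax = 0.03575 × 7.72 = 0.276 mM.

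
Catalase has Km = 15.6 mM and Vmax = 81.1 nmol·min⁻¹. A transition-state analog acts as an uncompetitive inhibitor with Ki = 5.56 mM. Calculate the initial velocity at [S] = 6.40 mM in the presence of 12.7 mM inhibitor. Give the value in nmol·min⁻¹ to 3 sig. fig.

With α = 1 + [I]/Ki = 1 + 12.7/5.56 = 3.284, the uncompetitive rate law is v = (Vmax/α)·[S] / (Km/α + [S]).
v = (81.1/3.284)×6.40 / (15.6/3.284 + 6.40) = 158.0/11.15 = 14.2 nmol·min⁻¹.

14.2 nmol·min⁻¹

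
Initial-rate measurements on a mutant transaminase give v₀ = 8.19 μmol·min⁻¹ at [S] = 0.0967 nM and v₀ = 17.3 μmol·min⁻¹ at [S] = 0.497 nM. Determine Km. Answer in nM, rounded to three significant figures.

0.183 nM

In reciprocal form, 1/v = (Km/Vmax)·(1/[S]) + 1/Vmax. The two points give (1/[S], 1/v) = (10.34, 0.1221) and (2.012, 0.05780).
Slope = (0.1221 − 0.05780)/(10.34 − 2.012) = 0.007719; intercept = 0.1221 − 0.007719×10.34 = 0.04227.
Vmax = 1/intercept = 23.7 μmol·min⁻¹; Km = slope × Vmax = 0.007719 × 23.7 = 0.183 nM.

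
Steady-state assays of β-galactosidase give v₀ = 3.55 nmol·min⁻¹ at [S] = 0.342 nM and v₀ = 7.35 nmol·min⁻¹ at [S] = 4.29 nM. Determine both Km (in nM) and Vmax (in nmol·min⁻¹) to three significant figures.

From v = Vmax[S]/(Km+[S]), each point gives Vmax = v(Km+[S])/[S].
Equating: 3.55(Km+0.342)/0.342 = 7.35(Km+4.29)/4.29.
10.38·Km + 3.55 = 1.713·Km + 7.35, so (10.38 − 1.713)·Km = 7.35 − 3.55.
Km = 3.800/8.667 = 0.438 nM; then Vmax = 3.55(0.438+0.342)/0.342 = 8.10 nmol·min⁻¹.

Km = 0.438 nM; Vmax = 8.10 nmol·min⁻¹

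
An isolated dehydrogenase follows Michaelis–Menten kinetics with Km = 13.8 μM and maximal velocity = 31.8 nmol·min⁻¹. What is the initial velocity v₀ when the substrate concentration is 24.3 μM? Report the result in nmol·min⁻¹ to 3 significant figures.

v = Vmax·[S]/(Km + [S]) = 31.8 × 24.3 / (13.8 + 24.3)
  = 772.7 / 38.10 = 20.3 nmol·min⁻¹.

20.3 nmol·min⁻¹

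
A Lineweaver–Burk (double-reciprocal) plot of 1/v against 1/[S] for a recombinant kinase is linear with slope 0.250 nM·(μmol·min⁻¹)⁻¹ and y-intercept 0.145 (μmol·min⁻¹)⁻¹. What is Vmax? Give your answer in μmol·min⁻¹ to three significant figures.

The y-intercept of a Lineweaver–Burk plot equals 1/Vmax, so Vmax = 1/0.145 = 6.90 μmol·min⁻¹.

6.90 μmol·min⁻¹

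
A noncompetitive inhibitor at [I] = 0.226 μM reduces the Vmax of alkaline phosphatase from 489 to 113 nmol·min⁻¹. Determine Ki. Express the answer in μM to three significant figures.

Noncompetitive: Vmax,app = Vmax/α with α = 1 + [I]/Ki.
α = Vmax/Vmax,app = 489/113 = 4.327.
Ki = [I]/(α − 1) = 0.226/3.327 = 0.0679 μM.

0.0679 μM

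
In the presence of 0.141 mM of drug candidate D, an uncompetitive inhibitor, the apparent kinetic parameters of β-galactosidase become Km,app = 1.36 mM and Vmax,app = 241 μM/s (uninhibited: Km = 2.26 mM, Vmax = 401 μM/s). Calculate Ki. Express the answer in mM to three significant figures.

Uncompetitive: Vmax,app = Vmax/α (and Km,app = Km/α) with α = 1 + [I]/Ki.
α = Vmax/Vmax,app = 401/241 = 1.664.
Since α = 1 + [I]/Ki, [I]/Ki = 1.664 − 1 = 0.6639 and Ki = 0.141/0.6639 = 0.212 mM.

0.212 mM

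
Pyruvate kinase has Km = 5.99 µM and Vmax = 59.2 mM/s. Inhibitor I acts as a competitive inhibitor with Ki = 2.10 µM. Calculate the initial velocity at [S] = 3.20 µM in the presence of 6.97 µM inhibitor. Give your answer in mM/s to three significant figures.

6.52 mM/s

α = 1 + [I]/Ki = 1 + 6.97/2.10 = 4.319.
For a competitive inhibitor, Vmax is unchanged and the apparent Km becomes α·Km: Km,app = 25.9 µM, Vmax,app = 59.2 mM/s.
v = Vmax,app·[S]/(Km,app + [S]) = 59.2 × 3.20/(25.9 + 3.20) = 6.52 mM/s.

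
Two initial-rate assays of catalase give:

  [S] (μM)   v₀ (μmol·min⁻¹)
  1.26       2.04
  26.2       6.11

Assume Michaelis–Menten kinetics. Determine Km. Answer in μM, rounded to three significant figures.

2.94 μM

In reciprocal form, 1/v = (Km/Vmax)·(1/[S]) + 1/Vmax. The two points give (1/[S], 1/v) = (0.7937, 0.4902) and (0.03817, 0.1637).
Slope = (0.4902 − 0.1637)/(0.7937 − 0.03817) = 0.4322; intercept = 0.4902 − 0.4322×0.7937 = 0.1472.
Vmax = 1/intercept = 6.79 μmol·min⁻¹; Km = slope × Vmax = 0.4322 × 6.79 = 2.94 μM.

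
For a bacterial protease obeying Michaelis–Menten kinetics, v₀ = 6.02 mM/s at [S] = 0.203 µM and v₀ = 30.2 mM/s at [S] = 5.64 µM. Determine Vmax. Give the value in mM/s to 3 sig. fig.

In reciprocal form, 1/v = (Km/Vmax)·(1/[S]) + 1/Vmax. The two points give (1/[S], 1/v) = (4.926, 0.1661) and (0.1773, 0.03311).
Slope = (0.1661 − 0.03311)/(4.926 − 0.1773) = 0.02801; intercept = 0.1661 − 0.02801×4.926 = 0.02815.
Vmax = 1/intercept = 35.5 mM/s; Km = slope × Vmax = 0.02801 × 35.5 = 0.995 µM.

35.5 mM/s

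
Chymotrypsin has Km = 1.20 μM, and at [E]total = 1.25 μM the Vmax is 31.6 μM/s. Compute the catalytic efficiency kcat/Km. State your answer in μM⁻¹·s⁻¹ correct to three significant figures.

21.1 μM⁻¹·s⁻¹

kcat = Vmax/[E]total = 31.6/1.25 = 25.3 s⁻¹.
kcat/Km = 25.3/1.20 = 21.1 μM⁻¹·s⁻¹.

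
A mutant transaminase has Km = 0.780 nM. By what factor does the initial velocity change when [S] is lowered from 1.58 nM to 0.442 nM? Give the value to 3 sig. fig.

0.540

The fractional saturations are [S]/(Km+[S]) = 1.58/2.360 = 0.6695 and 0.442/1.222 = 0.3617.
v₂/v₁ is just their ratio: 0.3617/0.6695 = 0.540.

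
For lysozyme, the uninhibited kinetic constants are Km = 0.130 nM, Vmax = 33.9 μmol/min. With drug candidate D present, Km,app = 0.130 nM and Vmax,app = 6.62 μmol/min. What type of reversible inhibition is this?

noncompetitive

Vmax decreases (33.9 → 6.62 μmol/min) while Km is unchanged — pure noncompetitive inhibition.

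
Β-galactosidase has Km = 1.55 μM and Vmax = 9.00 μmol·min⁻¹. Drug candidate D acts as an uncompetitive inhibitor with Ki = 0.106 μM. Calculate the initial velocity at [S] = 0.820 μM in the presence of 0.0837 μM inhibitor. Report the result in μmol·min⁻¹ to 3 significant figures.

2.45 μmol·min⁻¹

α = 1 + [I]/Ki = 1 + 0.0837/0.106 = 1.790.
For an uncompetitive inhibitor, both parameters are divided by α, giving Vmax/α and Km/α: Km,app = 0.866 μM, Vmax,app = 5.03 μmol·min⁻¹.
v = Vmax,app·[S]/(Km,app + [S]) = 5.03 × 0.820/(0.866 + 0.820) = 2.45 μmol·min⁻¹.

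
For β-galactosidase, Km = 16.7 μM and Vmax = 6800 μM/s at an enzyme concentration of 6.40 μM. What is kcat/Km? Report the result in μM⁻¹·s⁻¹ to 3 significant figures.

kcat = Vmax/[E]total = 6800/6.40 = 1060 s⁻¹.
kcat/Km = 1060/16.7 = 63.6 μM⁻¹·s⁻¹.

63.6 μM⁻¹·s⁻¹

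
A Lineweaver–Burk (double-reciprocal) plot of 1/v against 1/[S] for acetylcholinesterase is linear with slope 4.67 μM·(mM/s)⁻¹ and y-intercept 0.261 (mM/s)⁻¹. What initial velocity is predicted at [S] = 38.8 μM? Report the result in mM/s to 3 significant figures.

The y-intercept is 1/Vmax, so Vmax = 1/0.261 = 3.83 mM/s.
The slope is Km/Vmax, so Km = 4.67 × 3.83 = 17.9 μM.
Then v = 3.83 × 38.8/(17.9 + 38.8) = 2.62 mM/s.

2.62 mM/s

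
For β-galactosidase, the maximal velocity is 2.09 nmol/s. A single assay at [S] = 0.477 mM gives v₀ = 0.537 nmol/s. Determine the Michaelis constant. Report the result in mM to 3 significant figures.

1.38 mM

From v = Vmax[S]/(Km+[S]), Km = [S](Vmax − v)/v.
Km = 0.477 × (2.09 − 0.537) / 0.537 = 0.7408/0.537 = 1.38 mM.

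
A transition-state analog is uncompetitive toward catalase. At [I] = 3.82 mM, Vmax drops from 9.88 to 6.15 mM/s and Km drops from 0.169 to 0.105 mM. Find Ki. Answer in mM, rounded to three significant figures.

6.30 mM

Uncompetitive: Vmax,app = Vmax/α (and Km,app = Km/α) with α = 1 + [I]/Ki.
α = Vmax/Vmax,app = 9.88/6.15 = 1.607.
Since α = 1 + [I]/Ki, [I]/Ki = 1.607 − 1 = 0.6065 and Ki = 3.82/0.6065 = 6.30 mM.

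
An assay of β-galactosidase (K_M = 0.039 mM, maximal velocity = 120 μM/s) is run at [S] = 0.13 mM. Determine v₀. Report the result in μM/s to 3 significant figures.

92.3 μM/s

v = Vmax·[S]/(Km + [S]) = 120 × 0.13 / (0.039 + 0.13)
  = 15.60 / 0.1690 = 92.3 μM/s.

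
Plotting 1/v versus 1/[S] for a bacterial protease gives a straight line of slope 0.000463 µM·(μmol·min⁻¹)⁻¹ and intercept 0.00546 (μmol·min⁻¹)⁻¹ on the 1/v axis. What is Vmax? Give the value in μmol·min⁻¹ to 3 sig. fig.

The y-intercept of a Lineweaver–Burk plot equals 1/Vmax, so Vmax = 1/0.00546 = 183 μmol·min⁻¹.

183 μmol·min⁻¹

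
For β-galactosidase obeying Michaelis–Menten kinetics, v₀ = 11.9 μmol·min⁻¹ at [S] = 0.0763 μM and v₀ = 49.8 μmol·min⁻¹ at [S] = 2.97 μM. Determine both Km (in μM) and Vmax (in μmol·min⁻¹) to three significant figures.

Km = 0.272 μM; Vmax = 54.4 μmol·min⁻¹

In reciprocal form, 1/v = (Km/Vmax)·(1/[S]) + 1/Vmax. The two points give (1/[S], 1/v) = (13.11, 0.08403) and (0.3367, 0.02008).
Slope = (0.08403 − 0.02008)/(13.11 − 0.3367) = 0.005008; intercept = 0.08403 − 0.005008×13.11 = 0.01839.
Vmax = 1/intercept = 54.4 μmol·min⁻¹; Km = slope × Vmax = 0.005008 × 54.4 = 0.272 μM.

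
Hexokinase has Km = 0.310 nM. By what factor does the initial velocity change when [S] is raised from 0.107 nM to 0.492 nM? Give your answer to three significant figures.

2.39

Since Vmax cancels, v₂/v₁ = [S]₂(Km+[S]₁) / [S]₁(Km+[S]₂).
= 0.492×(0.310+0.107) / (0.107×(0.310+0.492)) = 0.2052/0.08581 = 2.39.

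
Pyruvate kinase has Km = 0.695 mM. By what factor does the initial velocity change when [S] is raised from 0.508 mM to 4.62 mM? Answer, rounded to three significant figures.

2.06

Since Vmax cancels, v₂/v₁ = [S]₂(Km+[S]₁) / [S]₁(Km+[S]₂).
= 4.62×(0.695+0.508) / (0.508×(0.695+4.62)) = 5.558/2.700 = 2.06.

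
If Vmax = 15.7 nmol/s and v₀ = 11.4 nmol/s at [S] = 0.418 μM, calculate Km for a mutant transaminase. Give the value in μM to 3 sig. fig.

0.158 μM

From v = Vmax[S]/(Km+[S]), Km = [S](Vmax − v)/v.
Km = 0.418 × (15.7 − 11.4) / 11.4 = 1.797/11.4 = 0.158 μM.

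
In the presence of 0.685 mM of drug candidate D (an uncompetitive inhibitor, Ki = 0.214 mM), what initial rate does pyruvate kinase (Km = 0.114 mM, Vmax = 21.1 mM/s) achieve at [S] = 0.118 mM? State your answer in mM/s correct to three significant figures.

α = 1 + [I]/Ki = 1 + 0.685/0.214 = 4.201.
For an uncompetitive inhibitor, both parameters are divided by α, giving Vmax/α and Km/α: Km,app = 0.0271 mM, Vmax,app = 5.02 mM/s.
v = Vmax,app·[S]/(Km,app + [S]) = 5.02 × 0.118/(0.0271 + 0.118) = 4.08 mM/s.

4.08 mM/s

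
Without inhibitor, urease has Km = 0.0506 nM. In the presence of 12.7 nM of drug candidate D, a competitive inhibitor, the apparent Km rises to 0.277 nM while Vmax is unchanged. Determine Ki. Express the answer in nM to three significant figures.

2.84 nM

Competitive: Km,app = α·Km with α = 1 + [I]/Ki.
α = Km,app/Km = 0.277/0.0506 = 5.474.
Ki = [I]/(α − 1) = 12.7/4.474 = 2.84 nM.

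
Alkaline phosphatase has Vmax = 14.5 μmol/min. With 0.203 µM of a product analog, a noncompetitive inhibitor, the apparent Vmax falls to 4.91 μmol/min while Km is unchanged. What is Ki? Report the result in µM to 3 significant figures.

0.104 µM

Noncompetitive: Vmax,app = Vmax/α with α = 1 + [I]/Ki.
α = Vmax/Vmax,app = 14.5/4.91 = 2.953.
Since α = 1 + [I]/Ki, [I]/Ki = 2.953 − 1 = 1.953 and Ki = 0.203/1.953 = 0.104 µM.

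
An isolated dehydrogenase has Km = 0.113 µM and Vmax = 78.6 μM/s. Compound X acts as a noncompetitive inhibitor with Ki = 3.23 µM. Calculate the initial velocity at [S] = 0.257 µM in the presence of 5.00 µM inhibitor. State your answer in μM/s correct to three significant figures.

21.4 μM/s

α = 1 + [I]/Ki = 1 + 5.00/3.23 = 2.548.
For a noncompetitive inhibitor, Vmax is reduced to Vmax/α while Km is unchanged: Km,app = 0.113 µM, Vmax,app = 30.8 μM/s.
v = Vmax,app·[S]/(Km,app + [S]) = 30.8 × 0.257/(0.113 + 0.257) = 21.4 μM/s.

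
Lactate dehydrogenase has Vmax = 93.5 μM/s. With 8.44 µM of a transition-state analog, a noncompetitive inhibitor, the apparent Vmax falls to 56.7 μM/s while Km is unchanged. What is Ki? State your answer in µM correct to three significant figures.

Noncompetitive: Vmax,app = Vmax/α with α = 1 + [I]/Ki.
α = Vmax/Vmax,app = 93.5/56.7 = 1.649.
Since α = 1 + [I]/Ki, [I]/Ki = 1.649 − 1 = 0.6490 and Ki = 8.44/0.6490 = 13.0 µM.

13.0 µM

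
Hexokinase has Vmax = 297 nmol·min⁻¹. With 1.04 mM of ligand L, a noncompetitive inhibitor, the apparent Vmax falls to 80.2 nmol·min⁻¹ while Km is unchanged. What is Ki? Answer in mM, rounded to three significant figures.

Noncompetitive: Vmax,app = Vmax/α with α = 1 + [I]/Ki.
α = Vmax/Vmax,app = 297/80.2 = 3.703.
Ki = [I]/(α − 1) = 1.04/2.703 = 0.385 mM.

0.385 mM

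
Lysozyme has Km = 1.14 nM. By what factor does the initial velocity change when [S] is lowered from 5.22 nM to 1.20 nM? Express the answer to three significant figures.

The fractional saturations are [S]/(Km+[S]) = 5.22/6.360 = 0.8208 and 1.20/2.340 = 0.5128.
v₂/v₁ is just their ratio: 0.5128/0.8208 = 0.625.

0.625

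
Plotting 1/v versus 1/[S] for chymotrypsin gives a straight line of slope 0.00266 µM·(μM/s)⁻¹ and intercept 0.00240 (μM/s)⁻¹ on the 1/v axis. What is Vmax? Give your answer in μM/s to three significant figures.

417 μM/s

The y-intercept of a Lineweaver–Burk plot equals 1/Vmax, so Vmax = 1/0.00240 = 417 μM/s.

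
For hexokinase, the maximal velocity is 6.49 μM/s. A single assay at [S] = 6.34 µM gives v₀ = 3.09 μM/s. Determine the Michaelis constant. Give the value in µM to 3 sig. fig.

6.98 µM

v/Vmax = 3.09/6.49 = 0.4761 = [S]/(Km+[S]).
So Km + [S] = [S]/0.4761 = 13.32 µM, giving Km = 13.32 − 6.34 = 6.98 µM.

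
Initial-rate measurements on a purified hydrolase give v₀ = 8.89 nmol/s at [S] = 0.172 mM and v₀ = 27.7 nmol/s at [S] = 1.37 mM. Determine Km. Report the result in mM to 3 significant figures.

0.598 mM

In reciprocal form, 1/v = (Km/Vmax)·(1/[S]) + 1/Vmax. The two points give (1/[S], 1/v) = (5.814, 0.1125) and (0.7299, 0.03610).
Slope = (0.1125 − 0.03610)/(5.814 − 0.7299) = 0.01502; intercept = 0.1125 − 0.01502×5.814 = 0.02513.
Vmax = 1/intercept = 39.8 nmol/s; Km = slope × Vmax = 0.01502 × 39.8 = 0.598 mM.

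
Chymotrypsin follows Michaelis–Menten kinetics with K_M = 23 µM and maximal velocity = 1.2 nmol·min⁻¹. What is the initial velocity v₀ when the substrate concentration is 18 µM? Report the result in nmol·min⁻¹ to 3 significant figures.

0.527 nmol·min⁻¹

v = Vmax·[S]/(Km + [S]) = 1.2 × 18 / (23 + 18)
  = 21.60 / 41.00 = 0.527 nmol·min⁻¹.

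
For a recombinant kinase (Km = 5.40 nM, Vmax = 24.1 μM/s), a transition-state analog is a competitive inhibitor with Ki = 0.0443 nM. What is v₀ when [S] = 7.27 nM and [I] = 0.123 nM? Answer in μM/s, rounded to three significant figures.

6.33 μM/s

α = 1 + [I]/Ki = 1 + 0.123/0.0443 = 3.777.
For a competitive inhibitor, Vmax is unchanged and the apparent Km becomes α·Km: Km,app = 20.4 nM, Vmax,app = 24.1 μM/s.
v = Vmax,app·[S]/(Km,app + [S]) = 24.1 × 7.27/(20.4 + 7.27) = 6.33 μM/s.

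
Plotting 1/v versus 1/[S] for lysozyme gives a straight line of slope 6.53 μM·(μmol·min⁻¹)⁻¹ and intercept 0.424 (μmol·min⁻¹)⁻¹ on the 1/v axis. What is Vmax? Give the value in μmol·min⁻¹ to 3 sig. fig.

2.36 μmol·min⁻¹

The y-intercept of a Lineweaver–Burk plot equals 1/Vmax, so Vmax = 1/0.424 = 2.36 μmol·min⁻¹.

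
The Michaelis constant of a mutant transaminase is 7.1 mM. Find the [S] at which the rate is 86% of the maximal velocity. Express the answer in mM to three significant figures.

v/Vmax = [S]/(Km+[S]) = 0.86, so [S] = Km·0.86/(1 − 0.86) = 7.1 × 6.143.
[S] = 43.6 mM.

43.6 mM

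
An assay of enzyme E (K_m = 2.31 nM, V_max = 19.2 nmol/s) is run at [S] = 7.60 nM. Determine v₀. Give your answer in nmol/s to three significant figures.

v = Vmax·[S]/(Km + [S]) = 19.2 × 7.60 / (2.31 + 7.60)
  = 145.9 / 9.910 = 14.7 nmol/s.

14.7 nmol/s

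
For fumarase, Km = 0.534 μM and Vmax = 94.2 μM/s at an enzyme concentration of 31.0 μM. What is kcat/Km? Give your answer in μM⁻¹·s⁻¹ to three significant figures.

5.69 μM⁻¹·s⁻¹

kcat = Vmax/[E]total = 94.2/31.0 = 3.04 s⁻¹.
kcat/Km = 3.04/0.534 = 5.69 μM⁻¹·s⁻¹.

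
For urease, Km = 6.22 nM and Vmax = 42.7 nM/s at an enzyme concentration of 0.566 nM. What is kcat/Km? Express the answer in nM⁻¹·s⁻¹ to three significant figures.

kcat = Vmax/[E]total = 42.7/0.566 = 75.4 s⁻¹.
kcat/Km = 75.4/6.22 = 12.1 nM⁻¹·s⁻¹.

12.1 nM⁻¹·s⁻¹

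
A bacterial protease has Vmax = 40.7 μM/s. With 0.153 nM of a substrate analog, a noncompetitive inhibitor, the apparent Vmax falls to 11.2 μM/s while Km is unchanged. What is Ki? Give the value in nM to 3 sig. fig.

0.0581 nM

Noncompetitive: Vmax,app = Vmax/α with α = 1 + [I]/Ki.
α = Vmax/Vmax,app = 40.7/11.2 = 3.634.
Ki = [I]/(α − 1) = 0.153/2.634 = 0.0581 nM.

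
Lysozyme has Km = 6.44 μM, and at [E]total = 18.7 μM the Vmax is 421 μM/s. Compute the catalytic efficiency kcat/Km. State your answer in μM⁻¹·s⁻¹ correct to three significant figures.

kcat = Vmax/[E]total = 421/18.7 = 22.5 s⁻¹.
kcat/Km = 22.5/6.44 = 3.50 μM⁻¹·s⁻¹.

3.50 μM⁻¹·s⁻¹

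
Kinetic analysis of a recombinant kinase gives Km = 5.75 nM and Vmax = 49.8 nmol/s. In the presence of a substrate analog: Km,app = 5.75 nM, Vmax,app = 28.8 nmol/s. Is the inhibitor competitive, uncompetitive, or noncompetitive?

noncompetitive

Vmax decreases (49.8 → 28.8 nmol/s) while Km is unchanged — pure noncompetitive inhibition.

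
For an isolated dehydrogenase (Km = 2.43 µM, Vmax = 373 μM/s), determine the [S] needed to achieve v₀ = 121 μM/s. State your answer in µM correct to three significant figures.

1.17 µM

Rearranging v = Vmax[S]/(Km+[S]) gives [S] = Km·v/(Vmax − v).
[S] = 2.43 × 121 / (373 − 121) = 294.0/252.0 = 1.17 µM.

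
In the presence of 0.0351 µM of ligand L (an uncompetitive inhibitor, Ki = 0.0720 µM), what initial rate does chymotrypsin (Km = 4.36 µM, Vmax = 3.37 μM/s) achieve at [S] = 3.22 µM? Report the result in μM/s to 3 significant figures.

1.19 μM/s

α = 1 + [I]/Ki = 1 + 0.0351/0.0720 = 1.488.
For an uncompetitive inhibitor, both parameters are divided by α, giving Vmax/α and Km/α: Km,app = 2.93 µM, Vmax,app = 2.27 μM/s.
v = Vmax,app·[S]/(Km,app + [S]) = 2.27 × 3.22/(2.93 + 3.22) = 1.19 μM/s.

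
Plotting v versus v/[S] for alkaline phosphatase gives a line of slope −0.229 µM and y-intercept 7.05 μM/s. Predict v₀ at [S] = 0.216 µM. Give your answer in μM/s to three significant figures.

In the Eadie–Hofstee form v = Vmax − Km·(v/[S]), the slope is −Km and the intercept is Vmax, so Km = 0.229 µM and Vmax = 7.05 μM/s.
v = 7.05 × 0.216/(0.229 + 0.216) = 3.42 μM/s.

3.42 μM/s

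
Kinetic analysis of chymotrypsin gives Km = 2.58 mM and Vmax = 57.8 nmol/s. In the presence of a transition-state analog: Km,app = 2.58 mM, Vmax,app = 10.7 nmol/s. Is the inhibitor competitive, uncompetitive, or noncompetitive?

Vmax decreases (57.8 → 10.7 nmol/s) while Km is unchanged — pure noncompetitive inhibition.

noncompetitive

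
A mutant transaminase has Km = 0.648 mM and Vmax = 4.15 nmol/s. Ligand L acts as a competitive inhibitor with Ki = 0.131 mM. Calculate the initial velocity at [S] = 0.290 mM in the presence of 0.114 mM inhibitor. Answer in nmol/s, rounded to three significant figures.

0.801 nmol/s

With α = 1 + [I]/Ki = 1 + 0.114/0.131 = 1.870, the competitive rate law is v = Vmax[S] / (αKm + [S]).
v = 4.15×0.290 / (1.870×0.648 + 0.290) = 1.204/1.502 = 0.801 nmol/s.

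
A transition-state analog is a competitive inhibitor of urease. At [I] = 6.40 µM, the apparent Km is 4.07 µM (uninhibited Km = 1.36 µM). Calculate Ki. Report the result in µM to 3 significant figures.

Competitive: Km,app = α·Km with α = 1 + [I]/Ki.
α = Km,app/Km = 4.07/1.36 = 2.993.
Ki = [I]/(α − 1) = 6.40/1.993 = 3.21 µM.

3.21 µM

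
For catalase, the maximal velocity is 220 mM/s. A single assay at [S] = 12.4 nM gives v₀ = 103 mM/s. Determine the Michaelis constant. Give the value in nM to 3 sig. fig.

v/Vmax = 103/220 = 0.4682 = [S]/(Km+[S]).
So Km + [S] = [S]/0.4682 = 26.49 nM, giving Km = 26.49 − 12.4 = 14.1 nM.

14.1 nM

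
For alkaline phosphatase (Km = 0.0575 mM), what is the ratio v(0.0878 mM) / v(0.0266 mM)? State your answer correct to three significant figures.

Since Vmax cancels, v₂/v₁ = [S]₂(Km+[S]₁) / [S]₁(Km+[S]₂).
= 0.0878×(0.0575+0.0266) / (0.0266×(0.0575+0.0878)) = 0.007384/0.003865 = 1.91.

1.91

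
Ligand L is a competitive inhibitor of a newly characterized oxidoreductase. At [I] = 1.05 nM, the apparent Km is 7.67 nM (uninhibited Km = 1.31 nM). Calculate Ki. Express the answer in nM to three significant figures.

0.216 nM

Competitive: Km,app = α·Km with α = 1 + [I]/Ki.
α = Km,app/Km = 7.67/1.31 = 5.855.
Ki = [I]/(α − 1) = 1.05/4.855 = 0.216 nM.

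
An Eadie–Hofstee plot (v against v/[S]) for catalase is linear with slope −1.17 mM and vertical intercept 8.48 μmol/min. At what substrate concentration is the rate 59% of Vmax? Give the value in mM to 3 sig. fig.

1.68 mM

The Eadie–Hofstee slope gives Km = 1.17 mM (slope = −Km).
v/Vmax = [S]/(Km+[S]) = 0.59 ⇒ [S] = Km·0.59/(1−0.59) = 1.17 × 1.439 = 1.68 mM.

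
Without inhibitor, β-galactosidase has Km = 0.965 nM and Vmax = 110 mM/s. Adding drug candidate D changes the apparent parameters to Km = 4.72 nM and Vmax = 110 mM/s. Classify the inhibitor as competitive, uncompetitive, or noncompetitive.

competitive

Km increases (0.965 → 4.72 nM) while Vmax is unchanged — the hallmark of competitive inhibition.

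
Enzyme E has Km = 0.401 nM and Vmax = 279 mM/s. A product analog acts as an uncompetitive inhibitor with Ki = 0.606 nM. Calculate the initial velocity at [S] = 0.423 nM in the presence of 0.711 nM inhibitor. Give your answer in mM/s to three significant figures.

With α = 1 + [I]/Ki = 1 + 0.711/0.606 = 2.173, the uncompetitive rate law is v = (Vmax/α)·[S] / (Km/α + [S]).
v = (279/2.173)×0.423 / (0.401/2.173 + 0.423) = 54.30/0.6075 = 89.4 mM/s.

89.4 mM/s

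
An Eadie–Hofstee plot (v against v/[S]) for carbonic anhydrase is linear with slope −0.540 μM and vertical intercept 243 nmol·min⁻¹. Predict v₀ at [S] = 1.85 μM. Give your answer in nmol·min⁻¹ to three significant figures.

188 nmol·min⁻¹

In the Eadie–Hofstee form v = Vmax − Km·(v/[S]), the slope is −Km and the intercept is Vmax, so Km = 0.540 μM and Vmax = 243 nmol·min⁻¹.
v = 243 × 1.85/(0.540 + 1.85) = 188 nmol·min⁻¹.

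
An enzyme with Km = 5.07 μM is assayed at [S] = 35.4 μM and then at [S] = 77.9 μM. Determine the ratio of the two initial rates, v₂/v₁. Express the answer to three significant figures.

1.07

The fractional saturations are [S]/(Km+[S]) = 35.4/40.47 = 0.8747 and 77.9/82.97 = 0.9389.
v₂/v₁ is just their ratio: 0.9389/0.8747 = 1.07.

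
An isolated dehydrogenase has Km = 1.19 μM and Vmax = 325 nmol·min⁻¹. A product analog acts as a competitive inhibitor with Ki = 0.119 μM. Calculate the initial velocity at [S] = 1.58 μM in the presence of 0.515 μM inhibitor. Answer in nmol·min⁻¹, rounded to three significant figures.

64.8 nmol·min⁻¹

With α = 1 + [I]/Ki = 1 + 0.515/0.119 = 5.328, the competitive rate law is v = Vmax[S] / (αKm + [S]).
v = 325×1.58 / (5.328×1.19 + 1.58) = 513.5/7.920 = 64.8 nmol·min⁻¹.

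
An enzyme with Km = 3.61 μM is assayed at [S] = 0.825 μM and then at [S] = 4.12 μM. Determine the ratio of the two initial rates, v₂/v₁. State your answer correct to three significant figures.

The fractional saturations are [S]/(Km+[S]) = 0.825/4.435 = 0.1860 and 4.12/7.730 = 0.5330.
v₂/v₁ is just their ratio: 0.5330/0.1860 = 2.87.

2.87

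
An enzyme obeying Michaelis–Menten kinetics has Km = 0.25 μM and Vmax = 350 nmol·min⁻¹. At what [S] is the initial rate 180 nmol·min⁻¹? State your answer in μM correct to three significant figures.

0.265 μM

Rearranging v = Vmax[S]/(Km+[S]) gives [S] = Km·v/(Vmax − v).
[S] = 0.25 × 180 / (350 − 180) = 45.00/170.0 = 0.265 μM.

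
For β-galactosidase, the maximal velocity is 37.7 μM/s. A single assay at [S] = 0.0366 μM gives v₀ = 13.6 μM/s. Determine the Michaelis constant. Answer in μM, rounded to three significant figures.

0.0649 μM

v/Vmax = 13.6/37.7 = 0.3607 = [S]/(Km+[S]).
So Km + [S] = [S]/0.3607 = 0.1015 μM, giving Km = 0.1015 − 0.0366 = 0.0649 μM.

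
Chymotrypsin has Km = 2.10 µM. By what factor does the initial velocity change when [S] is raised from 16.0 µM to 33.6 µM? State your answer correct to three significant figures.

1.06

The fractional saturations are [S]/(Km+[S]) = 16.0/18.10 = 0.8840 and 33.6/35.70 = 0.9412.
v₂/v₁ is just their ratio: 0.9412/0.8840 = 1.06.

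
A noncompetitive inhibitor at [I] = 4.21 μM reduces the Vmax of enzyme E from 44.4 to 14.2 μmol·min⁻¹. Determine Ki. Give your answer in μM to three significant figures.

Noncompetitive: Vmax,app = Vmax/α with α = 1 + [I]/Ki.
α = Vmax/Vmax,app = 44.4/14.2 = 3.127.
Since α = 1 + [I]/Ki, [I]/Ki = 3.127 − 1 = 2.127 and Ki = 4.21/2.127 = 1.98 μM.

1.98 μM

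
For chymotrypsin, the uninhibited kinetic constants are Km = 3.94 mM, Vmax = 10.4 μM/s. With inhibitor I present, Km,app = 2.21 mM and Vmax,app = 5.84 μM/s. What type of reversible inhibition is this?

uncompetitive

Both Km and Vmax decrease by the same factor (~1.78-fold) — characteristic of uncompetitive inhibition.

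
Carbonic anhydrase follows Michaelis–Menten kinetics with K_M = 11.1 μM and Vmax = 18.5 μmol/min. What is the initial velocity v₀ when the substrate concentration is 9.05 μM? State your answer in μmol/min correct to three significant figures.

v = Vmax·[S]/(Km + [S]) = 18.5 × 9.05 / (11.1 + 9.05)
  = 167.4 / 20.15 = 8.31 μmol/min.

8.31 μmol/min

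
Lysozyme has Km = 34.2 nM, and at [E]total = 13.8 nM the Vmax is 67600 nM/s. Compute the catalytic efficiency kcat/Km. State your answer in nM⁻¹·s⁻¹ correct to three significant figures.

143 nM⁻¹·s⁻¹

kcat = Vmax/[E]total = 67600/13.8 = 4900 s⁻¹.
kcat/Km = 4900/34.2 = 143 nM⁻¹·s⁻¹.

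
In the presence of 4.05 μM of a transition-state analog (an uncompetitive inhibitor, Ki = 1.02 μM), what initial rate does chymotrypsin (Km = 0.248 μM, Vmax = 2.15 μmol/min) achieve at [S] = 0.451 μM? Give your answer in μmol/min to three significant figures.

α = 1 + [I]/Ki = 1 + 4.05/1.02 = 4.971.
For an uncompetitive inhibitor, both parameters are divided by α, giving Vmax/α and Km/α: Km,app = 0.0499 μM, Vmax,app = 0.433 μmol/min.
v = Vmax,app·[S]/(Km,app + [S]) = 0.433 × 0.451/(0.0499 + 0.451) = 0.389 μmol/min.

0.389 μmol/min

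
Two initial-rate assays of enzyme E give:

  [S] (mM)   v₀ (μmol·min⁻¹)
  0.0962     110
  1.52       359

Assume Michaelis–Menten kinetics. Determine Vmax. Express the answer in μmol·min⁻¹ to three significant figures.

In reciprocal form, 1/v = (Km/Vmax)·(1/[S]) + 1/Vmax. The two points give (1/[S], 1/v) = (10.40, 0.009091) and (0.6579, 0.002786).
Slope = (0.009091 − 0.002786)/(10.40 − 0.6579) = 0.0006476; intercept = 0.009091 − 0.0006476×10.40 = 0.002359.
Vmax = 1/intercept = 424 μmol·min⁻¹; Km = slope × Vmax = 0.0006476 × 424 = 0.274 mM.

424 μmol·min⁻¹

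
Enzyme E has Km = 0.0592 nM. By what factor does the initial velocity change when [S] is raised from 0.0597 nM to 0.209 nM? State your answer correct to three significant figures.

Since Vmax cancels, v₂/v₁ = [S]₂(Km+[S]₁) / [S]₁(Km+[S]₂).
= 0.209×(0.0592+0.0597) / (0.0597×(0.0592+0.209)) = 0.02485/0.01601 = 1.55.

1.55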